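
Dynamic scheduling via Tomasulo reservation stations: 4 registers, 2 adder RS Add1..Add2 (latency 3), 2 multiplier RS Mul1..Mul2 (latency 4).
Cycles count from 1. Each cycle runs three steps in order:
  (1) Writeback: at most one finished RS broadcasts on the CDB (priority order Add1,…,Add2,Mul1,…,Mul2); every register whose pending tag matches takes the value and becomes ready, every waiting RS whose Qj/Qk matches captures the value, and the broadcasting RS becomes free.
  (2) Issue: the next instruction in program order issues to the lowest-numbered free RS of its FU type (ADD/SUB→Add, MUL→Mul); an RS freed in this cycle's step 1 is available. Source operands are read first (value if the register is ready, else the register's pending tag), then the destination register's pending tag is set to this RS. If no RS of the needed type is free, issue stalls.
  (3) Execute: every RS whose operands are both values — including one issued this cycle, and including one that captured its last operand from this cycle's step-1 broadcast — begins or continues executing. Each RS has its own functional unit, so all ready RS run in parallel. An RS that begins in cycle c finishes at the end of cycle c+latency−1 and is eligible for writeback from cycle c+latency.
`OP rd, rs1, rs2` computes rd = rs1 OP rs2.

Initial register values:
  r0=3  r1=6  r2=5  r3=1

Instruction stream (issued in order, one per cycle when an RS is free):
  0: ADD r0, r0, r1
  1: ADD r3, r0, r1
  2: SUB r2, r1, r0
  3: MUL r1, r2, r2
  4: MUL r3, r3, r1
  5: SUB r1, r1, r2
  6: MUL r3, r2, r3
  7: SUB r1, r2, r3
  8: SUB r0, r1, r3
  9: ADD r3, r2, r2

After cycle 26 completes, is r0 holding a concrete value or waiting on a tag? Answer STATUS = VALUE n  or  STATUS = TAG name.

STATUS = VALUE 807

cycle 1: issue ADD r0<-Add1 // r0:Add1,r1:6,r2:5,r3:1
cycle 2: issue ADD r3<-Add2 // r0:Add1,r1:6,r2:5,r3:Add2
cycle 3: stall // r0:Add1,r1:6,r2:5,r3:Add2
cycle 4: CDB Add1=9; issue SUB r2<-Add1 // r0:9,r1:6,r2:Add1,r3:Add2
cycle 5: issue MUL r1<-Mul1 // r0:9,r1:Mul1,r2:Add1,r3:Add2
cycle 6: issue MUL r3<-Mul2 // r0:9,r1:Mul1,r2:Add1,r3:Mul2
cycle 7: CDB Add1=-3; issue SUB r1<-Add1 // r0:9,r1:Add1,r2:-3,r3:Mul2
cycle 8: CDB Add2=15; stall // r0:9,r1:Add1,r2:-3,r3:Mul2
cycle 9: stall // r0:9,r1:Add1,r2:-3,r3:Mul2
cycle 10: stall // r0:9,r1:Add1,r2:-3,r3:Mul2
cycle 11: CDB Mul1=9; issue MUL r3<-Mul1 // r0:9,r1:Add1,r2:-3,r3:Mul1
cycle 12: issue SUB r1<-Add2 // r0:9,r1:Add2,r2:-3,r3:Mul1
cycle 13: stall // r0:9,r1:Add2,r2:-3,r3:Mul1
cycle 14: CDB Add1=12; issue SUB r0<-Add1 // r0:Add1,r1:Add2,r2:-3,r3:Mul1
cycle 15: CDB Mul2=135; stall // r0:Add1,r1:Add2,r2:-3,r3:Mul1
cycle 16: stall // r0:Add1,r1:Add2,r2:-3,r3:Mul1
cycle 17: stall // r0:Add1,r1:Add2,r2:-3,r3:Mul1
cycle 18: stall // r0:Add1,r1:Add2,r2:-3,r3:Mul1
cycle 19: CDB Mul1=-405; stall // r0:Add1,r1:Add2,r2:-3,r3:-405
cycle 20: stall // r0:Add1,r1:Add2,r2:-3,r3:-405
cycle 21: stall // r0:Add1,r1:Add2,r2:-3,r3:-405
cycle 22: CDB Add2=402; issue ADD r3<-Add2 // r0:Add1,r1:402,r2:-3,r3:Add2
cycle 23: - // r0:Add1,r1:402,r2:-3,r3:Add2
cycle 24: - // r0:Add1,r1:402,r2:-3,r3:Add2
cycle 25: CDB Add1=807 // r0:807,r1:402,r2:-3,r3:Add2
cycle 26: CDB Add2=-6 // r0:807,r1:402,r2:-3,r3:-6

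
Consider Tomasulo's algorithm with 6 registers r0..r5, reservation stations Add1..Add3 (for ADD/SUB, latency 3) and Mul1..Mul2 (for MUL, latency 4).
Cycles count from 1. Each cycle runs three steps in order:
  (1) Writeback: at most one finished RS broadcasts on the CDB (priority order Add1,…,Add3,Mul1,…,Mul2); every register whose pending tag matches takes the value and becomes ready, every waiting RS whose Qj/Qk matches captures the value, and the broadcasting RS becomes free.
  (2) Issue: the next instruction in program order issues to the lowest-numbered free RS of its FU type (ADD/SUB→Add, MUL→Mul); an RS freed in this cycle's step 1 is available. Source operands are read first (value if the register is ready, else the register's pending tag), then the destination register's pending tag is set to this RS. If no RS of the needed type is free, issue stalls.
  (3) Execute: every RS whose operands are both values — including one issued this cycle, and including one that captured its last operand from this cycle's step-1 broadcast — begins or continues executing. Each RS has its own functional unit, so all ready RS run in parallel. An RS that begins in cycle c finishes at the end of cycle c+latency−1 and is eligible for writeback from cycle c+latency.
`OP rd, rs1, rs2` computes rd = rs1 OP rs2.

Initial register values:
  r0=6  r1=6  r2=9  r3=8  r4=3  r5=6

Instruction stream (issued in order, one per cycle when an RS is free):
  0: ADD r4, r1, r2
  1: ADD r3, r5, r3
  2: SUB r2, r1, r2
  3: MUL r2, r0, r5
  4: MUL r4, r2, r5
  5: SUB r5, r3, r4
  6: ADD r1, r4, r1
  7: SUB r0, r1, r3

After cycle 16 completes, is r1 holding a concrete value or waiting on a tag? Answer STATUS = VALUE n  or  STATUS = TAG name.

STATUS = VALUE 222

cycle 1: issue ADD r4<-Add1 // r0:6,r1:6,r2:9,r3:8,r4:Add1,r5:6
cycle 2: issue ADD r3<-Add2 // r0:6,r1:6,r2:9,r3:Add2,r4:Add1,r5:6
cycle 3: issue SUB r2<-Add3 // r0:6,r1:6,r2:Add3,r3:Add2,r4:Add1,r5:6
cycle 4: CDB Add1=15; issue MUL r2<-Mul1 // r0:6,r1:6,r2:Mul1,r3:Add2,r4:15,r5:6
cycle 5: CDB Add2=14; issue MUL r4<-Mul2 // r0:6,r1:6,r2:Mul1,r3:14,r4:Mul2,r5:6
cycle 6: CDB Add3=-3; issue SUB r5<-Add1 // r0:6,r1:6,r2:Mul1,r3:14,r4:Mul2,r5:Add1
cycle 7: issue ADD r1<-Add2 // r0:6,r1:Add2,r2:Mul1,r3:14,r4:Mul2,r5:Add1
cycle 8: CDB Mul1=36; issue SUB r0<-Add3 // r0:Add3,r1:Add2,r2:36,r3:14,r4:Mul2,r5:Add1
cycle 9: - // r0:Add3,r1:Add2,r2:36,r3:14,r4:Mul2,r5:Add1
cycle 10: - // r0:Add3,r1:Add2,r2:36,r3:14,r4:Mul2,r5:Add1
cycle 11: - // r0:Add3,r1:Add2,r2:36,r3:14,r4:Mul2,r5:Add1
cycle 12: CDB Mul2=216 // r0:Add3,r1:Add2,r2:36,r3:14,r4:216,r5:Add1
cycle 13: - // r0:Add3,r1:Add2,r2:36,r3:14,r4:216,r5:Add1
cycle 14: - // r0:Add3,r1:Add2,r2:36,r3:14,r4:216,r5:Add1
cycle 15: CDB Add1=-202 // r0:Add3,r1:Add2,r2:36,r3:14,r4:216,r5:-202
cycle 16: CDB Add2=222 // r0:Add3,r1:222,r2:36,r3:14,r4:216,r5:-202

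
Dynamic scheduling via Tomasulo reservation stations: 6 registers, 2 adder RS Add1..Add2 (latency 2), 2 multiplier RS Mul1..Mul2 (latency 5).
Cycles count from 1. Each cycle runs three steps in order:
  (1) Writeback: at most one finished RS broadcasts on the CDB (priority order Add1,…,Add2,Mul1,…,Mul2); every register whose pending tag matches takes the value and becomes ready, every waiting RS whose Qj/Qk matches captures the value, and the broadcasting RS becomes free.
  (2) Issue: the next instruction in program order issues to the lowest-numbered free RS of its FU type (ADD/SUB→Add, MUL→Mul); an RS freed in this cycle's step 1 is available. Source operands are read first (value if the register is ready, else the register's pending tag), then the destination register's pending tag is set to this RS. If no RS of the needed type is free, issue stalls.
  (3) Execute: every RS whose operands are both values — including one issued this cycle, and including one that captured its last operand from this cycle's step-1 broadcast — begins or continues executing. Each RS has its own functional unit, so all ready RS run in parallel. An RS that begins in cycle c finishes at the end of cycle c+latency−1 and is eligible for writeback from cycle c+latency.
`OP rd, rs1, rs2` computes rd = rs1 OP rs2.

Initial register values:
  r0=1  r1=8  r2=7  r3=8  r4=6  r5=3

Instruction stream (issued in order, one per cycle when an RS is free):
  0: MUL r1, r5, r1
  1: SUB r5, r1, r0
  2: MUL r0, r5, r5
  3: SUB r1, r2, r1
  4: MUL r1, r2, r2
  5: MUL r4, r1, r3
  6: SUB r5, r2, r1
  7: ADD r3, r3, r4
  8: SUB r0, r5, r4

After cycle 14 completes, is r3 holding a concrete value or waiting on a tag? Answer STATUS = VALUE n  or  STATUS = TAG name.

cycle 1: issue MUL r1<-Mul1 // r0:1,r1:Mul1,r2:7,r3:8,r4:6,r5:3
cycle 2: issue SUB r5<-Add1 // r0:1,r1:Mul1,r2:7,r3:8,r4:6,r5:Add1
cycle 3: issue MUL r0<-Mul2 // r0:Mul2,r1:Mul1,r2:7,r3:8,r4:6,r5:Add1
cycle 4: issue SUB r1<-Add2 // r0:Mul2,r1:Add2,r2:7,r3:8,r4:6,r5:Add1
cycle 5: stall // r0:Mul2,r1:Add2,r2:7,r3:8,r4:6,r5:Add1
cycle 6: CDB Mul1=24; issue MUL r1<-Mul1 // r0:Mul2,r1:Mul1,r2:7,r3:8,r4:6,r5:Add1
cycle 7: stall // r0:Mul2,r1:Mul1,r2:7,r3:8,r4:6,r5:Add1
cycle 8: CDB Add1=23; stall // r0:Mul2,r1:Mul1,r2:7,r3:8,r4:6,r5:23
cycle 9: CDB Add2=-17; stall // r0:Mul2,r1:Mul1,r2:7,r3:8,r4:6,r5:23
cycle 10: stall // r0:Mul2,r1:Mul1,r2:7,r3:8,r4:6,r5:23
cycle 11: CDB Mul1=49; issue MUL r4<-Mul1 // r0:Mul2,r1:49,r2:7,r3:8,r4:Mul1,r5:23
cycle 12: issue SUB r5<-Add1 // r0:Mul2,r1:49,r2:7,r3:8,r4:Mul1,r5:Add1
cycle 13: CDB Mul2=529; issue ADD r3<-Add2 // r0:529,r1:49,r2:7,r3:Add2,r4:Mul1,r5:Add1
cycle 14: CDB Add1=-42; issue SUB r0<-Add1 // r0:Add1,r1:49,r2:7,r3:Add2,r4:Mul1,r5:-42

STATUS = TAG Add2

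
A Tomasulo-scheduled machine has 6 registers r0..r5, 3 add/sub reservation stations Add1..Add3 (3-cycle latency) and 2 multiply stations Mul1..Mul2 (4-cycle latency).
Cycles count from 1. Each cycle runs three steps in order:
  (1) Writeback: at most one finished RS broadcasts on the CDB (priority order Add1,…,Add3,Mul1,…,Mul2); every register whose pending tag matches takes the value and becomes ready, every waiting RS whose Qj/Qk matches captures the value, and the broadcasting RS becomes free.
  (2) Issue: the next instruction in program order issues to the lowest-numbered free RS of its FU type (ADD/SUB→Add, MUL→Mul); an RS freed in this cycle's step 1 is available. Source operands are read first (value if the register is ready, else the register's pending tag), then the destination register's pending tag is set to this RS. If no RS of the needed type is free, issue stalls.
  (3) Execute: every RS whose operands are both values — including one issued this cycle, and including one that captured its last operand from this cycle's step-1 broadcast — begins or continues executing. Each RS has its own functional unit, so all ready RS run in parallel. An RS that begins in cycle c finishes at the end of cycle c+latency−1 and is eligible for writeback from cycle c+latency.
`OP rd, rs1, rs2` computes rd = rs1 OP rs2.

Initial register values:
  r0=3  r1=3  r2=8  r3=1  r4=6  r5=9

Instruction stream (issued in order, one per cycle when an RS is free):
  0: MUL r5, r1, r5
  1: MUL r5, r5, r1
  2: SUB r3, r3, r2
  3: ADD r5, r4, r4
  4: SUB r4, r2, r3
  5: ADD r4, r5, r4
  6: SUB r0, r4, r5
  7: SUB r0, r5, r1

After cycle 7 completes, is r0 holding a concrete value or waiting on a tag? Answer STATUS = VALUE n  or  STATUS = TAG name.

c1: issue MUL r5<-Mul1 | r0:3,r1:3,r2:8,r3:1,r4:6,r5:Mul1
c2: issue MUL r5<-Mul2 | r0:3,r1:3,r2:8,r3:1,r4:6,r5:Mul2
c3: issue SUB r3<-Add1 | r0:3,r1:3,r2:8,r3:Add1,r4:6,r5:Mul2
c4: issue ADD r5<-Add2 | r0:3,r1:3,r2:8,r3:Add1,r4:6,r5:Add2
c5: CDB Mul1=27; issue SUB r4<-Add3 | r0:3,r1:3,r2:8,r3:Add1,r4:Add3,r5:Add2
c6: CDB Add1=-7; issue ADD r4<-Add1 | r0:3,r1:3,r2:8,r3:-7,r4:Add1,r5:Add2
c7: CDB Add2=12; issue SUB r0<-Add2 | r0:Add2,r1:3,r2:8,r3:-7,r4:Add1,r5:12

STATUS = TAG Add2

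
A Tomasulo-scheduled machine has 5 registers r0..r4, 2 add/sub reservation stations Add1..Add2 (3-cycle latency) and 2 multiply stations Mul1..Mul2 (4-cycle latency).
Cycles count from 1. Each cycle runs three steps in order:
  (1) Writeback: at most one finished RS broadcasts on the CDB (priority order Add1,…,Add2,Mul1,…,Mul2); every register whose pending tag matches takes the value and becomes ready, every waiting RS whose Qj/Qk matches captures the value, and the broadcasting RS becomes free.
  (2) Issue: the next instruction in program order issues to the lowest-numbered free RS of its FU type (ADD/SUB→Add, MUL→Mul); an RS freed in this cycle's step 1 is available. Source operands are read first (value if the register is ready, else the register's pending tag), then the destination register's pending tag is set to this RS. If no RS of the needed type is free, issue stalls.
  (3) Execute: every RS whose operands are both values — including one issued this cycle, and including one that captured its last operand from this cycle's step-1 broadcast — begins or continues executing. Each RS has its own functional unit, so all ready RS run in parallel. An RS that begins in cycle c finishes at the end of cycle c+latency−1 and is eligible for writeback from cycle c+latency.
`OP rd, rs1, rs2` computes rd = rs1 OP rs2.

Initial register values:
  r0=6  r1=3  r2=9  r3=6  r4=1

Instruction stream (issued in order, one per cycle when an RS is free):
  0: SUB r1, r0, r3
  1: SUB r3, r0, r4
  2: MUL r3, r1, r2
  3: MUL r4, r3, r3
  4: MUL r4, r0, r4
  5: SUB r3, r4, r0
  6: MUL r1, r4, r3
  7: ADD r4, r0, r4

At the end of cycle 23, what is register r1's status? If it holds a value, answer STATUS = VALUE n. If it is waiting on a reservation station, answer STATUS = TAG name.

STATUS = VALUE 0

  c1: issue SUB r1<-Add1  regs: r0:6,r1:Add1,r2:9,r3:6,r4:1
  c2: issue SUB r3<-Add2  regs: r0:6,r1:Add1,r2:9,r3:Add2,r4:1
  c3: issue MUL r3<-Mul1  regs: r0:6,r1:Add1,r2:9,r3:Mul1,r4:1
  c4: CDB Add1=0; issue MUL r4<-Mul2  regs: r0:6,r1:0,r2:9,r3:Mul1,r4:Mul2
  c5: CDB Add2=5; stall  regs: r0:6,r1:0,r2:9,r3:Mul1,r4:Mul2
  c6: stall  regs: r0:6,r1:0,r2:9,r3:Mul1,r4:Mul2
  c7: stall  regs: r0:6,r1:0,r2:9,r3:Mul1,r4:Mul2
  c8: CDB Mul1=0; issue MUL r4<-Mul1  regs: r0:6,r1:0,r2:9,r3:0,r4:Mul1
  c9: issue SUB r3<-Add1  regs: r0:6,r1:0,r2:9,r3:Add1,r4:Mul1
  c10: stall  regs: r0:6,r1:0,r2:9,r3:Add1,r4:Mul1
  c11: stall  regs: r0:6,r1:0,r2:9,r3:Add1,r4:Mul1
  c12: CDB Mul2=0; issue MUL r1<-Mul2  regs: r0:6,r1:Mul2,r2:9,r3:Add1,r4:Mul1
  c13: issue ADD r4<-Add2  regs: r0:6,r1:Mul2,r2:9,r3:Add1,r4:Add2
  c14: -  regs: r0:6,r1:Mul2,r2:9,r3:Add1,r4:Add2
  c15: -  regs: r0:6,r1:Mul2,r2:9,r3:Add1,r4:Add2
  c16: CDB Mul1=0  regs: r0:6,r1:Mul2,r2:9,r3:Add1,r4:Add2
  c17: -  regs: r0:6,r1:Mul2,r2:9,r3:Add1,r4:Add2
  c18: -  regs: r0:6,r1:Mul2,r2:9,r3:Add1,r4:Add2
  c19: CDB Add1=-6  regs: r0:6,r1:Mul2,r2:9,r3:-6,r4:Add2
  c20: CDB Add2=6  regs: r0:6,r1:Mul2,r2:9,r3:-6,r4:6
  c21: -  regs: r0:6,r1:Mul2,r2:9,r3:-6,r4:6
  c22: -  regs: r0:6,r1:Mul2,r2:9,r3:-6,r4:6
  c23: CDB Mul2=0  regs: r0:6,r1:0,r2:9,r3:-6,r4:6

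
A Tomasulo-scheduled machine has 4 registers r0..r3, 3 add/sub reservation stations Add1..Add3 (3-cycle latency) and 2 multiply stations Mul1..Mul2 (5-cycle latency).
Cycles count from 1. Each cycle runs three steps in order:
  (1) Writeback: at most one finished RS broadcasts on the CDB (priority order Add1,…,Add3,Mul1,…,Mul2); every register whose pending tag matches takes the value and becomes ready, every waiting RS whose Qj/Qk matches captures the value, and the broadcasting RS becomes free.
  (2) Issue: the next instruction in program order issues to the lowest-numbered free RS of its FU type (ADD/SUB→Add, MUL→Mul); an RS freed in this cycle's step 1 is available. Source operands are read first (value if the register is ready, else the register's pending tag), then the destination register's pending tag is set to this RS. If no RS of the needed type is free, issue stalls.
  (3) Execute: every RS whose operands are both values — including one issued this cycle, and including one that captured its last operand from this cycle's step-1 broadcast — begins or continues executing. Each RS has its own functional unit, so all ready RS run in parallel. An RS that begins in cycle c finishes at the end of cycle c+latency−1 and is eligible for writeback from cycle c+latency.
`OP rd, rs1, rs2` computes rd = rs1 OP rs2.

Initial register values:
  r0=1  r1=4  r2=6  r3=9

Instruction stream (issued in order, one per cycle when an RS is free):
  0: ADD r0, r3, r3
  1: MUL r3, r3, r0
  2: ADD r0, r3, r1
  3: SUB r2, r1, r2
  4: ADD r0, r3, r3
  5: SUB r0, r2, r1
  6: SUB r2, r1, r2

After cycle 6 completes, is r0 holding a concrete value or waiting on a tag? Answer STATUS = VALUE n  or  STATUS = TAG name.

STATUS = TAG Add3

  c1: issue ADD r0<-Add1  regs: r0:Add1,r1:4,r2:6,r3:9
  c2: issue MUL r3<-Mul1  regs: r0:Add1,r1:4,r2:6,r3:Mul1
  c3: issue ADD r0<-Add2  regs: r0:Add2,r1:4,r2:6,r3:Mul1
  c4: CDB Add1=18; issue SUB r2<-Add1  regs: r0:Add2,r1:4,r2:Add1,r3:Mul1
  c5: issue ADD r0<-Add3  regs: r0:Add3,r1:4,r2:Add1,r3:Mul1
  c6: stall  regs: r0:Add3,r1:4,r2:Add1,r3:Mul1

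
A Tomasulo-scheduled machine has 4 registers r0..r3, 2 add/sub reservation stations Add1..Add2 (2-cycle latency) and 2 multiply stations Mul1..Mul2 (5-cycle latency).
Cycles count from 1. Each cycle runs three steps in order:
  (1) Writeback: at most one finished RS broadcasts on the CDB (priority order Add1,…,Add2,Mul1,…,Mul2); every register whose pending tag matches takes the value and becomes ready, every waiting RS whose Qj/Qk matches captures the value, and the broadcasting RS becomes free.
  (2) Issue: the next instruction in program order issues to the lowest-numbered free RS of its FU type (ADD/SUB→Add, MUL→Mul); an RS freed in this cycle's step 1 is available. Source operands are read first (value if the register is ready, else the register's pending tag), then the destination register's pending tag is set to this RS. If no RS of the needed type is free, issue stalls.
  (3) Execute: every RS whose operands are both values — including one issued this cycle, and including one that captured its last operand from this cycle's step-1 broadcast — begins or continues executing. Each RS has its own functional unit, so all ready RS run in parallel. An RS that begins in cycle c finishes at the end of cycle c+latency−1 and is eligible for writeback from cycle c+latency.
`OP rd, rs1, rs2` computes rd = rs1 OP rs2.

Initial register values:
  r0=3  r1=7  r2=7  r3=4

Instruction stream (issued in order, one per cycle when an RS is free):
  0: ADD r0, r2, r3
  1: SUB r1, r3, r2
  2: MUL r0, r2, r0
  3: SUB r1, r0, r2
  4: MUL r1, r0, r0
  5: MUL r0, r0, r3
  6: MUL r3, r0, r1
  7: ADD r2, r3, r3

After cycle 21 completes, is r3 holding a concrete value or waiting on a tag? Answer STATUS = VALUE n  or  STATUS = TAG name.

STATUS = VALUE 1826132

  c1: issue ADD r0<-Add1  regs: r0:Add1,r1:7,r2:7,r3:4
  c2: issue SUB r1<-Add2  regs: r0:Add1,r1:Add2,r2:7,r3:4
  c3: CDB Add1=11; issue MUL r0<-Mul1  regs: r0:Mul1,r1:Add2,r2:7,r3:4
  c4: CDB Add2=-3; issue SUB r1<-Add1  regs: r0:Mul1,r1:Add1,r2:7,r3:4
  c5: issue MUL r1<-Mul2  regs: r0:Mul1,r1:Mul2,r2:7,r3:4
  c6: stall  regs: r0:Mul1,r1:Mul2,r2:7,r3:4
  c7: stall  regs: r0:Mul1,r1:Mul2,r2:7,r3:4
  c8: CDB Mul1=77; issue MUL r0<-Mul1  regs: r0:Mul1,r1:Mul2,r2:7,r3:4
  c9: stall  regs: r0:Mul1,r1:Mul2,r2:7,r3:4
  c10: CDB Add1=70; stall  regs: r0:Mul1,r1:Mul2,r2:7,r3:4
  c11: stall  regs: r0:Mul1,r1:Mul2,r2:7,r3:4
  c12: stall  regs: r0:Mul1,r1:Mul2,r2:7,r3:4
  c13: CDB Mul1=308; issue MUL r3<-Mul1  regs: r0:308,r1:Mul2,r2:7,r3:Mul1
  c14: CDB Mul2=5929; issue ADD r2<-Add1  regs: r0:308,r1:5929,r2:Add1,r3:Mul1
  c15: -  regs: r0:308,r1:5929,r2:Add1,r3:Mul1
  c16: -  regs: r0:308,r1:5929,r2:Add1,r3:Mul1
  c17: -  regs: r0:308,r1:5929,r2:Add1,r3:Mul1
  c18: -  regs: r0:308,r1:5929,r2:Add1,r3:Mul1
  c19: CDB Mul1=1826132  regs: r0:308,r1:5929,r2:Add1,r3:1826132
  c20: -  regs: r0:308,r1:5929,r2:Add1,r3:1826132
  c21: CDB Add1=3652264  regs: r0:308,r1:5929,r2:3652264,r3:1826132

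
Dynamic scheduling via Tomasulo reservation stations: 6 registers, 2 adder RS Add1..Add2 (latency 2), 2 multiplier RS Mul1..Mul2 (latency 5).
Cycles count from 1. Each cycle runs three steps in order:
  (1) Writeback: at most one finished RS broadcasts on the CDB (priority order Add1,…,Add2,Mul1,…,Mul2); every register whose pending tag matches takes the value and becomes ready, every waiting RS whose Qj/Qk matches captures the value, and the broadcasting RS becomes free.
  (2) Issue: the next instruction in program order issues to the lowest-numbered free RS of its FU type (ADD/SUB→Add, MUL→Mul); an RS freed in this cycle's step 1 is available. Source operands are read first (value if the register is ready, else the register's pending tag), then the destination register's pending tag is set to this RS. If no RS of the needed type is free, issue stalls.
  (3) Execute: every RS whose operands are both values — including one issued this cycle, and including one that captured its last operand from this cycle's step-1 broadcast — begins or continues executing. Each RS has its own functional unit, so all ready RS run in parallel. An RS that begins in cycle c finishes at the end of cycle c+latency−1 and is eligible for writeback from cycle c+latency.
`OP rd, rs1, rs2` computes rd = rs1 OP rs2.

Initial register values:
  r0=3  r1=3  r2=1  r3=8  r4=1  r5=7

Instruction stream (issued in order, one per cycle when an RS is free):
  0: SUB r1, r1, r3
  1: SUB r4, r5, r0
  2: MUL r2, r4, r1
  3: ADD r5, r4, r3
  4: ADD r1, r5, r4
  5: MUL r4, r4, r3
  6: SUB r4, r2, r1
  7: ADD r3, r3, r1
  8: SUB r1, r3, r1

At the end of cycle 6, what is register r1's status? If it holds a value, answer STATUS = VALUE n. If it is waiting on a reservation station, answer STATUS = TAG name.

STATUS = TAG Add2

c1: issue SUB r1<-Add1 | r0:3,r1:Add1,r2:1,r3:8,r4:1,r5:7
c2: issue SUB r4<-Add2 | r0:3,r1:Add1,r2:1,r3:8,r4:Add2,r5:7
c3: CDB Add1=-5; issue MUL r2<-Mul1 | r0:3,r1:-5,r2:Mul1,r3:8,r4:Add2,r5:7
c4: CDB Add2=4; issue ADD r5<-Add1 | r0:3,r1:-5,r2:Mul1,r3:8,r4:4,r5:Add1
c5: issue ADD r1<-Add2 | r0:3,r1:Add2,r2:Mul1,r3:8,r4:4,r5:Add1
c6: CDB Add1=12; issue MUL r4<-Mul2 | r0:3,r1:Add2,r2:Mul1,r3:8,r4:Mul2,r5:12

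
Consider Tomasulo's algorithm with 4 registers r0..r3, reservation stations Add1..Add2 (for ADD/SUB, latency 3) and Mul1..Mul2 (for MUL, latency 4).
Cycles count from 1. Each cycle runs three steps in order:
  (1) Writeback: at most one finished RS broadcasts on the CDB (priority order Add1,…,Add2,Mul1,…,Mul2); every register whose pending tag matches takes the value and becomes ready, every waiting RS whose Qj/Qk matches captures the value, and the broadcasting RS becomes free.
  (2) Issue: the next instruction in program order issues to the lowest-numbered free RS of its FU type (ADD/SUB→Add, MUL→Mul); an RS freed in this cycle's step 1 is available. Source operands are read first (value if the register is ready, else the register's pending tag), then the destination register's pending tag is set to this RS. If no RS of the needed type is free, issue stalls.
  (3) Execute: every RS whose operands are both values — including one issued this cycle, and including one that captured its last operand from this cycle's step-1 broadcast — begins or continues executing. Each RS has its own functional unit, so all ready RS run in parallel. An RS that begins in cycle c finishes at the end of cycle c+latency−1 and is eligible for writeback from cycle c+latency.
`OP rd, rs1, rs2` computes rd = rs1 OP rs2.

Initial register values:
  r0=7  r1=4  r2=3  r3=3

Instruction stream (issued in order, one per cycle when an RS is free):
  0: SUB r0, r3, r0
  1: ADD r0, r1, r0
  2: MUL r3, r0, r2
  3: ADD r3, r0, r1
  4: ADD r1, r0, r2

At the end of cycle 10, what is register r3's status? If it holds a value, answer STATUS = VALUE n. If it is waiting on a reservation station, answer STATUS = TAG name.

STATUS = VALUE 4

cycle 1: issue SUB r0<-Add1 // r0:Add1,r1:4,r2:3,r3:3
cycle 2: issue ADD r0<-Add2 // r0:Add2,r1:4,r2:3,r3:3
cycle 3: issue MUL r3<-Mul1 // r0:Add2,r1:4,r2:3,r3:Mul1
cycle 4: CDB Add1=-4; issue ADD r3<-Add1 // r0:Add2,r1:4,r2:3,r3:Add1
cycle 5: stall // r0:Add2,r1:4,r2:3,r3:Add1
cycle 6: stall // r0:Add2,r1:4,r2:3,r3:Add1
cycle 7: CDB Add2=0; issue ADD r1<-Add2 // r0:0,r1:Add2,r2:3,r3:Add1
cycle 8: - // r0:0,r1:Add2,r2:3,r3:Add1
cycle 9: - // r0:0,r1:Add2,r2:3,r3:Add1
cycle 10: CDB Add1=4 // r0:0,r1:Add2,r2:3,r3:4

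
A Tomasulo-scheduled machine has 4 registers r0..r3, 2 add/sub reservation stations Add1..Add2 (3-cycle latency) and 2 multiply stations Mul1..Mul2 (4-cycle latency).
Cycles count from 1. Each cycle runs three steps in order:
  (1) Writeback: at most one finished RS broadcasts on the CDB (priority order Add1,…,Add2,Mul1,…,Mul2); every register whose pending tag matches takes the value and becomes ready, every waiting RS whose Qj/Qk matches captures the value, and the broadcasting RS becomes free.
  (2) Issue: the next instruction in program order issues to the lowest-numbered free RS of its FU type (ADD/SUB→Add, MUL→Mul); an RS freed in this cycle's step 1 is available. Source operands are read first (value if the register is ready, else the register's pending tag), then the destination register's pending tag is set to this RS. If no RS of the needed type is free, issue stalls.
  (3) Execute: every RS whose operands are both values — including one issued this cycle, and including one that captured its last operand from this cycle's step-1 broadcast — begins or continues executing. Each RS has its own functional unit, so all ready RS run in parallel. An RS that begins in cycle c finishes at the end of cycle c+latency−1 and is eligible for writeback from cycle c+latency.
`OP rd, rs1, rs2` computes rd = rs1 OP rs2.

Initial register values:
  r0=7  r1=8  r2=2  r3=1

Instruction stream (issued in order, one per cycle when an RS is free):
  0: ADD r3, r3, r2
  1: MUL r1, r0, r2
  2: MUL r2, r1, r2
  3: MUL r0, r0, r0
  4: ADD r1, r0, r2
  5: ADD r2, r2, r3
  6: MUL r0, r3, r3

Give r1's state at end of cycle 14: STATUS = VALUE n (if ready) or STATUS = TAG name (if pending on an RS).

  c1: issue ADD r3<-Add1  regs: r0:7,r1:8,r2:2,r3:Add1
  c2: issue MUL r1<-Mul1  regs: r0:7,r1:Mul1,r2:2,r3:Add1
  c3: issue MUL r2<-Mul2  regs: r0:7,r1:Mul1,r2:Mul2,r3:Add1
  c4: CDB Add1=3; stall  regs: r0:7,r1:Mul1,r2:Mul2,r3:3
  c5: stall  regs: r0:7,r1:Mul1,r2:Mul2,r3:3
  c6: CDB Mul1=14; issue MUL r0<-Mul1  regs: r0:Mul1,r1:14,r2:Mul2,r3:3
  c7: issue ADD r1<-Add1  regs: r0:Mul1,r1:Add1,r2:Mul2,r3:3
  c8: issue ADD r2<-Add2  regs: r0:Mul1,r1:Add1,r2:Add2,r3:3
  c9: stall  regs: r0:Mul1,r1:Add1,r2:Add2,r3:3
  c10: CDB Mul1=49; issue MUL r0<-Mul1  regs: r0:Mul1,r1:Add1,r2:Add2,r3:3
  c11: CDB Mul2=28  regs: r0:Mul1,r1:Add1,r2:Add2,r3:3
  c12: -  regs: r0:Mul1,r1:Add1,r2:Add2,r3:3
  c13: -  regs: r0:Mul1,r1:Add1,r2:Add2,r3:3
  c14: CDB Add1=77  regs: r0:Mul1,r1:77,r2:Add2,r3:3

STATUS = VALUE 77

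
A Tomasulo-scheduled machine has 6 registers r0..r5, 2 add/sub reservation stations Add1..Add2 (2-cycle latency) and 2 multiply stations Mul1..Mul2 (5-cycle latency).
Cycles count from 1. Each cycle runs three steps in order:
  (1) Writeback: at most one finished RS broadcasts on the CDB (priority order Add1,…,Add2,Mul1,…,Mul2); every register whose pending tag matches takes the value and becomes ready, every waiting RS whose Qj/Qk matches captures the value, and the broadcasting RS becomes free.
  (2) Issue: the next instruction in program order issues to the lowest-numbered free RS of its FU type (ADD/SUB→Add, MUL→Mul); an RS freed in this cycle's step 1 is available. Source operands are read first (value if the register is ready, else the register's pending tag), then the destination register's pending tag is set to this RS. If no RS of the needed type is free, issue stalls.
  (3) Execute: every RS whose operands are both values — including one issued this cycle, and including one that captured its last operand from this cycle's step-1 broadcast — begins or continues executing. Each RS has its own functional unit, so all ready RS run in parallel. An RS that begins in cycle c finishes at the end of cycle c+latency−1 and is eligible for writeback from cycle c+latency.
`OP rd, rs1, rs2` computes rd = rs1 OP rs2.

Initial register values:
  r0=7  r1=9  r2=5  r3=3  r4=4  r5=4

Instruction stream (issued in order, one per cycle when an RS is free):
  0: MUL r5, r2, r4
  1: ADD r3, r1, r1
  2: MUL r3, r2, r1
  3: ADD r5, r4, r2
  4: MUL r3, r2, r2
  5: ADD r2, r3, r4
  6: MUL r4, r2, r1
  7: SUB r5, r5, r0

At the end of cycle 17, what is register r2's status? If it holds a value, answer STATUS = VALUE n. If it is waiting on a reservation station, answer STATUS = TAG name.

STATUS = VALUE 29

  c1: issue MUL r5<-Mul1  regs: r0:7,r1:9,r2:5,r3:3,r4:4,r5:Mul1
  c2: issue ADD r3<-Add1  regs: r0:7,r1:9,r2:5,r3:Add1,r4:4,r5:Mul1
  c3: issue MUL r3<-Mul2  regs: r0:7,r1:9,r2:5,r3:Mul2,r4:4,r5:Mul1
  c4: CDB Add1=18; issue ADD r5<-Add1  regs: r0:7,r1:9,r2:5,r3:Mul2,r4:4,r5:Add1
  c5: stall  regs: r0:7,r1:9,r2:5,r3:Mul2,r4:4,r5:Add1
  c6: CDB Add1=9; stall  regs: r0:7,r1:9,r2:5,r3:Mul2,r4:4,r5:9
  c7: CDB Mul1=20; issue MUL r3<-Mul1  regs: r0:7,r1:9,r2:5,r3:Mul1,r4:4,r5:9
  c8: CDB Mul2=45; issue ADD r2<-Add1  regs: r0:7,r1:9,r2:Add1,r3:Mul1,r4:4,r5:9
  c9: issue MUL r4<-Mul2  regs: r0:7,r1:9,r2:Add1,r3:Mul1,r4:Mul2,r5:9
  c10: issue SUB r5<-Add2  regs: r0:7,r1:9,r2:Add1,r3:Mul1,r4:Mul2,r5:Add2
  c11: -  regs: r0:7,r1:9,r2:Add1,r3:Mul1,r4:Mul2,r5:Add2
  c12: CDB Add2=2  regs: r0:7,r1:9,r2:Add1,r3:Mul1,r4:Mul2,r5:2
  c13: CDB Mul1=25  regs: r0:7,r1:9,r2:Add1,r3:25,r4:Mul2,r5:2
  c14: -  regs: r0:7,r1:9,r2:Add1,r3:25,r4:Mul2,r5:2
  c15: CDB Add1=29  regs: r0:7,r1:9,r2:29,r3:25,r4:Mul2,r5:2
  c16: -  regs: r0:7,r1:9,r2:29,r3:25,r4:Mul2,r5:2
  c17: -  regs: r0:7,r1:9,r2:29,r3:25,r4:Mul2,r5:2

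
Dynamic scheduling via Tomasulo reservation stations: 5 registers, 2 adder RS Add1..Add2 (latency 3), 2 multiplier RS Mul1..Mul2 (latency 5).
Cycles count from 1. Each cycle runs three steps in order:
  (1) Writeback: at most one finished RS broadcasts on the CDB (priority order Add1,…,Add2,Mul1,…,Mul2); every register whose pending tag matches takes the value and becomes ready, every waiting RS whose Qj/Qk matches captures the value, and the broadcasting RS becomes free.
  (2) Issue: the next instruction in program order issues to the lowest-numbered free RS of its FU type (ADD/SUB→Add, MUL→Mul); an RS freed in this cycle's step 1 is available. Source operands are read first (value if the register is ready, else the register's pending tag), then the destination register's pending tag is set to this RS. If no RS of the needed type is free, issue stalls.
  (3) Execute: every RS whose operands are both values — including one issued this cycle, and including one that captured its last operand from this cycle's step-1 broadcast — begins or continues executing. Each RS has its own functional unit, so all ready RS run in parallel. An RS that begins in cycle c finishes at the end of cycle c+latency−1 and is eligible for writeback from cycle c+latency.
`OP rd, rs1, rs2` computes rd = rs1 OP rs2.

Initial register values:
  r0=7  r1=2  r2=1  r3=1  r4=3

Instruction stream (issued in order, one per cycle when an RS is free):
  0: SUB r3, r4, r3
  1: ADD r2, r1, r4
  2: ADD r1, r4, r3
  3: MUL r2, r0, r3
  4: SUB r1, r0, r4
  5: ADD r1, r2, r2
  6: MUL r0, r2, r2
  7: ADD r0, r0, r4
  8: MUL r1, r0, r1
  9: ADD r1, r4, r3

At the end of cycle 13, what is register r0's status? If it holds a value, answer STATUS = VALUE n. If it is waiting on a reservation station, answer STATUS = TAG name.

STATUS = TAG Add2

c1: issue SUB r3<-Add1 | r0:7,r1:2,r2:1,r3:Add1,r4:3
c2: issue ADD r2<-Add2 | r0:7,r1:2,r2:Add2,r3:Add1,r4:3
c3: stall | r0:7,r1:2,r2:Add2,r3:Add1,r4:3
c4: CDB Add1=2; issue ADD r1<-Add1 | r0:7,r1:Add1,r2:Add2,r3:2,r4:3
c5: CDB Add2=5; issue MUL r2<-Mul1 | r0:7,r1:Add1,r2:Mul1,r3:2,r4:3
c6: issue SUB r1<-Add2 | r0:7,r1:Add2,r2:Mul1,r3:2,r4:3
c7: CDB Add1=5; issue ADD r1<-Add1 | r0:7,r1:Add1,r2:Mul1,r3:2,r4:3
c8: issue MUL r0<-Mul2 | r0:Mul2,r1:Add1,r2:Mul1,r3:2,r4:3
c9: CDB Add2=4; issue ADD r0<-Add2 | r0:Add2,r1:Add1,r2:Mul1,r3:2,r4:3
c10: CDB Mul1=14; issue MUL r1<-Mul1 | r0:Add2,r1:Mul1,r2:14,r3:2,r4:3
c11: stall | r0:Add2,r1:Mul1,r2:14,r3:2,r4:3
c12: stall | r0:Add2,r1:Mul1,r2:14,r3:2,r4:3
c13: CDB Add1=28; issue ADD r1<-Add1 | r0:Add2,r1:Add1,r2:14,r3:2,r4:3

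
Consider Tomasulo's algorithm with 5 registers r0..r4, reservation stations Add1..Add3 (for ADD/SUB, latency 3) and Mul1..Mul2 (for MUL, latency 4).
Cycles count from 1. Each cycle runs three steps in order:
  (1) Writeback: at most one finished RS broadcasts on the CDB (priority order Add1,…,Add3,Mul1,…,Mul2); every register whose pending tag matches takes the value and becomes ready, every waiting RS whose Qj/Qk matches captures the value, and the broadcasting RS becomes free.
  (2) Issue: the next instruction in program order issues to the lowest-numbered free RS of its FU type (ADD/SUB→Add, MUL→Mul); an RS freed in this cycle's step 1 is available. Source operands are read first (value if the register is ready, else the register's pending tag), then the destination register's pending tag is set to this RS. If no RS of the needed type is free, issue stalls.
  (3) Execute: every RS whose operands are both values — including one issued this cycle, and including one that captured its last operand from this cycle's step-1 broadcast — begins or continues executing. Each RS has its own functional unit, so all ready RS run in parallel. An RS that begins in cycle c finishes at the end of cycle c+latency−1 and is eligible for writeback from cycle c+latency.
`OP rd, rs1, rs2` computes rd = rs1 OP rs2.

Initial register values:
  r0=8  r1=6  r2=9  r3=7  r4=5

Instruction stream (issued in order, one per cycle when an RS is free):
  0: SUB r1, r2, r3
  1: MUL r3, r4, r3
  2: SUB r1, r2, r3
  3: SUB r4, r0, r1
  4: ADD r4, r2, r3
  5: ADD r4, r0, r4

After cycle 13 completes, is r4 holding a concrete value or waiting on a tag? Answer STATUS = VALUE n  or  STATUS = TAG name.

c1: issue SUB r1<-Add1 | r0:8,r1:Add1,r2:9,r3:7,r4:5
c2: issue MUL r3<-Mul1 | r0:8,r1:Add1,r2:9,r3:Mul1,r4:5
c3: issue SUB r1<-Add2 | r0:8,r1:Add2,r2:9,r3:Mul1,r4:5
c4: CDB Add1=2; issue SUB r4<-Add1 | r0:8,r1:Add2,r2:9,r3:Mul1,r4:Add1
c5: issue ADD r4<-Add3 | r0:8,r1:Add2,r2:9,r3:Mul1,r4:Add3
c6: CDB Mul1=35; stall | r0:8,r1:Add2,r2:9,r3:35,r4:Add3
c7: stall | r0:8,r1:Add2,r2:9,r3:35,r4:Add3
c8: stall | r0:8,r1:Add2,r2:9,r3:35,r4:Add3
c9: CDB Add2=-26; issue ADD r4<-Add2 | r0:8,r1:-26,r2:9,r3:35,r4:Add2
c10: CDB Add3=44 | r0:8,r1:-26,r2:9,r3:35,r4:Add2
c11: - | r0:8,r1:-26,r2:9,r3:35,r4:Add2
c12: CDB Add1=34 | r0:8,r1:-26,r2:9,r3:35,r4:Add2
c13: CDB Add2=52 | r0:8,r1:-26,r2:9,r3:35,r4:52

STATUS = VALUE 52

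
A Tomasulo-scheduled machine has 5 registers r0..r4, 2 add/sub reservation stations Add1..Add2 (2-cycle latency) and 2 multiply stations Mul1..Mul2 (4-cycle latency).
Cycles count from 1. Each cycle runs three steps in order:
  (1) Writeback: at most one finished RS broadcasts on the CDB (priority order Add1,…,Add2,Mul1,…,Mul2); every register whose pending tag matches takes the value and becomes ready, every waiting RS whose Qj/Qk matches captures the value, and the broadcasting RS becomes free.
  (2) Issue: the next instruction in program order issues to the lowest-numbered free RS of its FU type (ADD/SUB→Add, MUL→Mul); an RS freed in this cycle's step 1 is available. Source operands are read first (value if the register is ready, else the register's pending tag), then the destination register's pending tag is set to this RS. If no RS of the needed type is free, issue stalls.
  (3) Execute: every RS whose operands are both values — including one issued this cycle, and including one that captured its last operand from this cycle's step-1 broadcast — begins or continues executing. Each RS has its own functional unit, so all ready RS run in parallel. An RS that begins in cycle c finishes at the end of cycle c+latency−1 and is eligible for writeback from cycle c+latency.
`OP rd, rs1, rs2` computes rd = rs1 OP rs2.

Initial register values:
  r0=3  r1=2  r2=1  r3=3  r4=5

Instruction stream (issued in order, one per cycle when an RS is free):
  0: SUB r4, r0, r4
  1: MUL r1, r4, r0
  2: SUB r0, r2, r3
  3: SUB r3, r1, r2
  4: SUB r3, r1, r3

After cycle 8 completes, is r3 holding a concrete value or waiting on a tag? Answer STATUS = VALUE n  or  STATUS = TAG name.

STATUS = TAG Add1

cycle 1: issue SUB r4<-Add1 // r0:3,r1:2,r2:1,r3:3,r4:Add1
cycle 2: issue MUL r1<-Mul1 // r0:3,r1:Mul1,r2:1,r3:3,r4:Add1
cycle 3: CDB Add1=-2; issue SUB r0<-Add1 // r0:Add1,r1:Mul1,r2:1,r3:3,r4:-2
cycle 4: issue SUB r3<-Add2 // r0:Add1,r1:Mul1,r2:1,r3:Add2,r4:-2
cycle 5: CDB Add1=-2; issue SUB r3<-Add1 // r0:-2,r1:Mul1,r2:1,r3:Add1,r4:-2
cycle 6: - // r0:-2,r1:Mul1,r2:1,r3:Add1,r4:-2
cycle 7: CDB Mul1=-6 // r0:-2,r1:-6,r2:1,r3:Add1,r4:-2
cycle 8: - // r0:-2,r1:-6,r2:1,r3:Add1,r4:-2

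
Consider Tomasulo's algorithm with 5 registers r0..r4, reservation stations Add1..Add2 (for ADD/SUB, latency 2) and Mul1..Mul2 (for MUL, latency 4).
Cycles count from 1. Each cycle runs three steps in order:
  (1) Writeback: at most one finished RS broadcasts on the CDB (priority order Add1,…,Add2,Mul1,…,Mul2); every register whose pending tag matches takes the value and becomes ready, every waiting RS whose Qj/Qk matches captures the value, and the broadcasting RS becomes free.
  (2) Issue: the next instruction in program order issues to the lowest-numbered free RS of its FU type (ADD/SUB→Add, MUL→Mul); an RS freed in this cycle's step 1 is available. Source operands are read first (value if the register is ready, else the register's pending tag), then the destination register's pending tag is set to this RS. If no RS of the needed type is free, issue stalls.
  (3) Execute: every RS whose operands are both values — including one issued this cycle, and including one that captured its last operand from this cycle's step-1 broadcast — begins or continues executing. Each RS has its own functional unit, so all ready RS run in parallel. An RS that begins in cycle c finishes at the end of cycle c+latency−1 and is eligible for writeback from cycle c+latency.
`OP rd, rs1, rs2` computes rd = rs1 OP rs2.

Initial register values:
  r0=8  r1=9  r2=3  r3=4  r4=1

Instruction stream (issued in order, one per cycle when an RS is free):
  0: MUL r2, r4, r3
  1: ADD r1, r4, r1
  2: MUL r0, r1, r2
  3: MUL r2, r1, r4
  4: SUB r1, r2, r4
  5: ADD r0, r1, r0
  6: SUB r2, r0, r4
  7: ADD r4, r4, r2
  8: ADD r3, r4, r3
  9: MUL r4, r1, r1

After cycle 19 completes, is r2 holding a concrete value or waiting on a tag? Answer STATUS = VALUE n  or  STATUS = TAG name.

STATUS = VALUE 48

cycle 1: issue MUL r2<-Mul1 // r0:8,r1:9,r2:Mul1,r3:4,r4:1
cycle 2: issue ADD r1<-Add1 // r0:8,r1:Add1,r2:Mul1,r3:4,r4:1
cycle 3: issue MUL r0<-Mul2 // r0:Mul2,r1:Add1,r2:Mul1,r3:4,r4:1
cycle 4: CDB Add1=10; stall // r0:Mul2,r1:10,r2:Mul1,r3:4,r4:1
cycle 5: CDB Mul1=4; issue MUL r2<-Mul1 // r0:Mul2,r1:10,r2:Mul1,r3:4,r4:1
cycle 6: issue SUB r1<-Add1 // r0:Mul2,r1:Add1,r2:Mul1,r3:4,r4:1
cycle 7: issue ADD r0<-Add2 // r0:Add2,r1:Add1,r2:Mul1,r3:4,r4:1
cycle 8: stall // r0:Add2,r1:Add1,r2:Mul1,r3:4,r4:1
cycle 9: CDB Mul1=10; stall // r0:Add2,r1:Add1,r2:10,r3:4,r4:1
cycle 10: CDB Mul2=40; stall // r0:Add2,r1:Add1,r2:10,r3:4,r4:1
cycle 11: CDB Add1=9; issue SUB r2<-Add1 // r0:Add2,r1:9,r2:Add1,r3:4,r4:1
cycle 12: stall // r0:Add2,r1:9,r2:Add1,r3:4,r4:1
cycle 13: CDB Add2=49; issue ADD r4<-Add2 // r0:49,r1:9,r2:Add1,r3:4,r4:Add2
cycle 14: stall // r0:49,r1:9,r2:Add1,r3:4,r4:Add2
cycle 15: CDB Add1=48; issue ADD r3<-Add1 // r0:49,r1:9,r2:48,r3:Add1,r4:Add2
cycle 16: issue MUL r4<-Mul1 // r0:49,r1:9,r2:48,r3:Add1,r4:Mul1
cycle 17: CDB Add2=49 // r0:49,r1:9,r2:48,r3:Add1,r4:Mul1
cycle 18: - // r0:49,r1:9,r2:48,r3:Add1,r4:Mul1
cycle 19: CDB Add1=53 // r0:49,r1:9,r2:48,r3:53,r4:Mul1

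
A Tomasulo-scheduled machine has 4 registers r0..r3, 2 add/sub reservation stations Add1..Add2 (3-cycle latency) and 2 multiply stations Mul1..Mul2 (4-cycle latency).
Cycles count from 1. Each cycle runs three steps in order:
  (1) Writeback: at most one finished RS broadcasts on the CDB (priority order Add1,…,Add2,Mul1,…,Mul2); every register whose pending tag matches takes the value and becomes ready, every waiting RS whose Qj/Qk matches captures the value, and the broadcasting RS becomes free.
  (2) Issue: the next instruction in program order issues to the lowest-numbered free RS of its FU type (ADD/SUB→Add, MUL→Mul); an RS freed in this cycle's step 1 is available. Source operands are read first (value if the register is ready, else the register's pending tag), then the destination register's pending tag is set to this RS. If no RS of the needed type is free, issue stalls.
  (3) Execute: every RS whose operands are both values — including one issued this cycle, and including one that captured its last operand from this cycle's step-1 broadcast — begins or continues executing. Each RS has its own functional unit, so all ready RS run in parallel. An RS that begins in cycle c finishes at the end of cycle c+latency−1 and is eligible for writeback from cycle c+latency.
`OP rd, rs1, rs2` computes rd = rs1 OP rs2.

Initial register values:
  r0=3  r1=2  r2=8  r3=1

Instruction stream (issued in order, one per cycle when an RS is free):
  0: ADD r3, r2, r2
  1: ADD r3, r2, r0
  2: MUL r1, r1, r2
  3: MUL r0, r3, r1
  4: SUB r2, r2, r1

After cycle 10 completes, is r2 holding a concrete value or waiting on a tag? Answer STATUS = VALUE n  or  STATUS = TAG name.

c1: issue ADD r3<-Add1 | r0:3,r1:2,r2:8,r3:Add1
c2: issue ADD r3<-Add2 | r0:3,r1:2,r2:8,r3:Add2
c3: issue MUL r1<-Mul1 | r0:3,r1:Mul1,r2:8,r3:Add2
c4: CDB Add1=16; issue MUL r0<-Mul2 | r0:Mul2,r1:Mul1,r2:8,r3:Add2
c5: CDB Add2=11; issue SUB r2<-Add1 | r0:Mul2,r1:Mul1,r2:Add1,r3:11
c6: - | r0:Mul2,r1:Mul1,r2:Add1,r3:11
c7: CDB Mul1=16 | r0:Mul2,r1:16,r2:Add1,r3:11
c8: - | r0:Mul2,r1:16,r2:Add1,r3:11
c9: - | r0:Mul2,r1:16,r2:Add1,r3:11
c10: CDB Add1=-8 | r0:Mul2,r1:16,r2:-8,r3:11

STATUS = VALUE -8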